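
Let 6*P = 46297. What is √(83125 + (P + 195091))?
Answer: √10293558/6 ≈ 534.73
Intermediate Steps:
P = 46297/6 (P = (⅙)*46297 = 46297/6 ≈ 7716.2)
√(83125 + (P + 195091)) = √(83125 + (46297/6 + 195091)) = √(83125 + 1216843/6) = √(1715593/6) = √10293558/6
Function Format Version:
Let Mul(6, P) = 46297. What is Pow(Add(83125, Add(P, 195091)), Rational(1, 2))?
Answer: Mul(Rational(1, 6), Pow(10293558, Rational(1, 2))) ≈ 534.73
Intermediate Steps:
P = Rational(46297, 6) (P = Mul(Rational(1, 6), 46297) = Rational(46297, 6) ≈ 7716.2)
Pow(Add(83125, Add(P, 195091)), Rational(1, 2)) = Pow(Add(83125, Add(Rational(46297, 6), 195091)), Rational(1, 2)) = Pow(Add(83125, Rational(1216843, 6)), Rational(1, 2)) = Pow(Rational(1715593, 6), Rational(1, 2)) = Mul(Rational(1, 6), Pow(10293558, Rational(1, 2)))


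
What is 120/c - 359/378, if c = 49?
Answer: 3967/2646 ≈ 1.4992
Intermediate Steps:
120/c - 359/378 = 120/49 - 359/378 = 3967/2646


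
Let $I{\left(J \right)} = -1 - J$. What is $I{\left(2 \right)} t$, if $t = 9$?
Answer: $-27$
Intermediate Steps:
$I{\left(2 \right)} t = \left(-1 - 2\right) 9 = \left(-3\right) 9 = -27$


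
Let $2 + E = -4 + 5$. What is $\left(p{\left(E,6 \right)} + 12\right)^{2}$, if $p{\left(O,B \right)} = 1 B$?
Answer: $324$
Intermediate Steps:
$E = -1$ ($E = -2 + \left(-4 + 5\right) = -2 + 1 = -1$)
$p{\left(O,B \right)} = B$
$\left(p{\left(E,6 \right)} + 12\right)^{2} = \left(6 + 12\right)^{2} = 18^{2} = 324$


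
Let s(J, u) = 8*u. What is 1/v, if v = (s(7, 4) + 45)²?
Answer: 1/5929 ≈ 0.00016866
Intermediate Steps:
v = 5929 (v = (8*4 + 45)² = (32 + 45)² = 77² = 5929)
1/v = 1/5929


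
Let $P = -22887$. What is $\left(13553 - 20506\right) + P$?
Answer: $-29840$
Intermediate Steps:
$\left(13553 - 20506\right) + P = \left(13553 - 20506\right) - 22887 = -6953 - 22887 = -29840$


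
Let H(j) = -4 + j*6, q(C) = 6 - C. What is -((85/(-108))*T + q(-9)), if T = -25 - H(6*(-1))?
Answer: -115/36 ≈ -3.1944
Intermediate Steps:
H(j) = -4 + 6*j
T = 15 (T = -25 - (-4 + 6*(6*(-1))) = -25 - (-4 + 6*(-6)) = -25 - (-4 - 36) = -25 - 1*(-40) = -25 + 40 = 15)
-((85/(-108))*T + q(-9)) = -((85/(-108))*15 + (6 - 1*(-9))) = -((85*(-1/108))*15 + (6 + 9)) = -(-85/108*15 + 15) = -(-425/36 + 15) = -1*115/36 = -115/36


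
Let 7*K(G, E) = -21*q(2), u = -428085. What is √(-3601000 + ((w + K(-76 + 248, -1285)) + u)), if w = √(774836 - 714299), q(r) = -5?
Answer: √(-4029070 + √60537) ≈ 2007.2*I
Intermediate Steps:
w = √60537 ≈ 246.04
K(G, E) = 15 (K(G, E) = (-21*(-5))/7 = (⅐)*105 = 15)
√(-3601000 + ((w + K(-76 + 248, -1285)) + u)) = √(-3601000 + ((√60537 + 15) - 428085)) = √(-3601000 + ((15 + √60537) - 428085)) = √(-3601000 + (-428070 + √60537)) = √(-4029070 + √60537)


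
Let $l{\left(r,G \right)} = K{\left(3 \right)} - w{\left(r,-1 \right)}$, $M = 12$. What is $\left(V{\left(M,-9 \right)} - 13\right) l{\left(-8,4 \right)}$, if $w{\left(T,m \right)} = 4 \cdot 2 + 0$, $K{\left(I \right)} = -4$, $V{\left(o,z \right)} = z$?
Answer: $264$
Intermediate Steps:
$w{\left(T,m \right)} = 8$ ($w{\left(T,m \right)} = 8 + 0 = 8$)
$l{\left(r,G \right)} = -12$ ($l{\left(r,G \right)} = -4 - 8 = -12$)
$\left(V{\left(M,-9 \right)} - 13\right) l{\left(-8,4 \right)} = \left(-9 - 13\right) \left(-12\right) = \left(-22\right) \left(-12\right) = 264$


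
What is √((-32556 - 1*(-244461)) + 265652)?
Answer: √477557 ≈ 691.05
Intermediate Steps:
√((-32556 - 1*(-244461)) + 265652) = √((-32556 + 244461) + 265652) = √(211905 + 265652) = √477557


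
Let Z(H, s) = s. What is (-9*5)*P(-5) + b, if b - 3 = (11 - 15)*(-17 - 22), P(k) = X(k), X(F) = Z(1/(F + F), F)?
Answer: 384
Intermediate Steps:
X(F) = F
P(k) = k
b = 159 (b = 3 + (11 - 15)*(-17 - 22) = 3 - 4*(-39) = 3 + 156 = 159)
(-9*5)*P(-5) + b = -9*5*(-5) + 159 = -45*(-5) + 159 = 225 + 159 = 384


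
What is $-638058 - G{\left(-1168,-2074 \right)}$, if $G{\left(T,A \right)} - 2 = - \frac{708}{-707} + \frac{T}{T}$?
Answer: $- \frac{451109835}{707} \approx -6.3806 \cdot 10^{5}$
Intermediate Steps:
$G{\left(T,A \right)} = \frac{2829}{707}$ ($G{\left(T,A \right)} = 2 + \left(- \frac{708}{-707} + \frac{T}{T}\right) = 2 + \left(\left(-708\right) \left(- \frac{1}{707}\right) + 1\right) = 2 + \left(\frac{708}{707} + 1\right) = 2 + \frac{1415}{707} = \frac{2829}{707}$)
$-638058 - G{\left(-1168,-2074 \right)} = -638058 - \frac{2829}{707} = - \frac{451109835}{707}$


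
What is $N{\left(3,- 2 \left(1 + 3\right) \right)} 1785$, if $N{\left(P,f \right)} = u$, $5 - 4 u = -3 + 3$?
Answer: $\frac{8925}{4} \approx 2231.3$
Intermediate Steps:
$u = \frac{5}{4}$ ($u = \frac{5}{4} - \frac{-3 + 3}{4} = \frac{5}{4} - 0 = \frac{5}{4} + 0 = \frac{5}{4} \approx 1.25$)
$N{\left(P,f \right)} = \frac{5}{4}$
$N{\left(3,- 2 \left(1 + 3\right) \right)} 1785 = \frac{5}{4} \cdot 1785 = \frac{8925}{4}$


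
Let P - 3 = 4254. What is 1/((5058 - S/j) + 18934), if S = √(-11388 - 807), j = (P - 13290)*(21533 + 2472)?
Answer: 25068097781259811160/601433801967985389350991 - 14455811*I*√1355/601433801967985389350991 ≈ 4.1681e-5 - 8.8476e-16*I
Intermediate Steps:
P = 4257 (P = 3 + 4254 = 4257)
j = -216837165 (j = (4257 - 13290)*(21533 + 2472) = -9033*24005 = -216837165)
S = 3*I*√1355 (S = √(-12195) = 3*I*√1355 ≈ 110.43*I)
1/((5058 - S/j) + 18934) = 1/((5058 - 3*I*√1355/(-216837165)) + 18934) = 1/((5058 - 3*I*√1355*(-1)/216837165) + 18934) = 1/((5058 - (-1)*I*√1355/72279055) + 18934) = 1/((5058 + I*√1355/72279055) + 18934) = 1/(23992 + I*√1355/72279055)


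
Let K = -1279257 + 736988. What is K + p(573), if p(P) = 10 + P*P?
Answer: -213930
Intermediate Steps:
K = -542269
p(P) = 10 + P²
K + p(573) = -542269 + (10 + 573²) = -542269 + (10 + 328329) = -542269 + 328339 = -213930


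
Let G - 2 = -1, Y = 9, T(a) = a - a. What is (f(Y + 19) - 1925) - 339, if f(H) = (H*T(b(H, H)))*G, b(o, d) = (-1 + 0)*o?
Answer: -2264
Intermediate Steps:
b(o, d) = -o
T(a) = 0
G = 1 (G = 2 - 1 = 1)
f(H) = 0 (f(H) = (H*0)*1 = 0*1 = 0)
(f(Y + 19) - 1925) - 339 = (0 - 1925) - 339 = -1925 - 339 = -2264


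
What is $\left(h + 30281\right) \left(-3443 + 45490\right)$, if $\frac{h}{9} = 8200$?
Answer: $4376293807$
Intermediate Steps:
$h = 73800$ ($h = 9 \cdot 8200 = 73800$)
$\left(h + 30281\right) \left(-3443 + 45490\right) = \left(73800 + 30281\right) \left(-3443 + 45490\right) = 104081 \cdot 42047 = 4376293807$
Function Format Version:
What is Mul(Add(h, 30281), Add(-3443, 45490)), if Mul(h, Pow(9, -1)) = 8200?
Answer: 4376293807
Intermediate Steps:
h = 73800 (h = Mul(9, 8200) = 73800)
Mul(Add(h, 30281), Add(-3443, 45490)) = Mul(Add(73800, 30281), Add(-3443, 45490)) = Mul(104081, 42047) = 4376293807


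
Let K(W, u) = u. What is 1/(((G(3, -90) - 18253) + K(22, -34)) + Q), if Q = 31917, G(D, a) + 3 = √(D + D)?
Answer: 13627/185695123 - √6/185695123 ≈ 7.3371e-5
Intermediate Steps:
G(D, a) = -3 + √2*√D (G(D, a) = -3 + √(D + D) = -3 + √(2*D) = -3 + √2*√D)
1/(((G(3, -90) - 18253) + K(22, -34)) + Q) = 1/((((-3 + √2*√3) - 18253) - 34) + 31917) = 1/((((-3 + √6) - 18253) - 34) + 31917) = 1/(((-18256 + √6) - 34) + 31917) = 1/((-18290 + √6) + 31917) = 1/(13627 + √6)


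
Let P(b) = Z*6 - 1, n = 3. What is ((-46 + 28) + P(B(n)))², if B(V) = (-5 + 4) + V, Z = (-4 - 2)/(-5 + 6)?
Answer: 3025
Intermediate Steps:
Z = -6 (Z = -6/1 = -6*1 = -6)
B(V) = -1 + V
P(b) = -37 (P(b) = -6*6 - 1 = -36 - 1 = -37)
((-46 + 28) + P(B(n)))² = ((-46 + 28) - 37)² = (-18 - 37)² = (-55)² = 3025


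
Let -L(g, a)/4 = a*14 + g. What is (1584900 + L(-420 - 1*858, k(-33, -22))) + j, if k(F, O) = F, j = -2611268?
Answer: -1019408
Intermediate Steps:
L(g, a) = -56*a - 4*g (L(g, a) = -4*(a*14 + g) = -4*(14*a + g) = -4*(g + 14*a) = -56*a - 4*g)
(1584900 + L(-420 - 1*858, k(-33, -22))) + j = (1584900 + (-56*(-33) - 4*(-420 - 1*858))) - 2611268 = (1584900 + (1848 - 4*(-420 - 858))) - 2611268 = (1584900 + (1848 - 4*(-1278))) - 2611268 = (1584900 + (1848 + 5112)) - 2611268 = (1584900 + 6960) - 2611268 = 1591860 - 2611268 = -1019408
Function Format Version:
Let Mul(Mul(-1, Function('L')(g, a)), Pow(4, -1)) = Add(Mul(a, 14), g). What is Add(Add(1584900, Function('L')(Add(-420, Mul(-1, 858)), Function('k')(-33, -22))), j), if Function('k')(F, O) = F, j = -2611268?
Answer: -1019408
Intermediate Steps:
Function('L')(g, a) = Add(Mul(-56, a), Mul(-4, g)) (Function('L')(g, a) = Mul(-4, Add(Mul(a, 14), g)) = Mul(-4, Add(Mul(14, a), g)) = Mul(-4, Add(g, Mul(14, a))) = Add(Mul(-56, a), Mul(-4, g)))
Add(Add(1584900, Function('L')(Add(-420, Mul(-1, 858)), Function('k')(-33, -22))), j) = Add(Add(1584900, Add(Mul(-56, -33), Mul(-4, Add(-420, Mul(-1, 858))))), -2611268) = Add(Add(1584900, Add(1848, Mul(-4, Add(-420, -858)))), -2611268) = Add(Add(1584900, Add(1848, Mul(-4, -1278))), -2611268) = Add(Add(1584900, Add(1848, 5112)), -2611268) = Add(Add(1584900, 6960), -2611268) = Add(1591860, -2611268) = -1019408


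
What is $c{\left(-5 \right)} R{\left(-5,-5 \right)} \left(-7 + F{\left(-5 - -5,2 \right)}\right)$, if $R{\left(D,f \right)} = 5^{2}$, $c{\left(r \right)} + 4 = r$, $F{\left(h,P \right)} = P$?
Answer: $1125$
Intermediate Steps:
$c{\left(r \right)} = -4 + r$
$R{\left(D,f \right)} = 25$
$c{\left(-5 \right)} R{\left(-5,-5 \right)} \left(-7 + F{\left(-5 - -5,2 \right)}\right) = \left(-4 - 5\right) 25 \left(-7 + 2\right) = \left(-9\right) 25 \left(-5\right) = \left(-225\right) \left(-5\right) = 1125$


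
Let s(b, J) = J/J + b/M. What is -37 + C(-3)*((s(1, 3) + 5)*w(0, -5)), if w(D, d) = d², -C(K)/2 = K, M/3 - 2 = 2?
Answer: 1751/2 ≈ 875.50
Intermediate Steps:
M = 12 (M = 6 + 3*2 = 6 + 6 = 12)
C(K) = -2*K
s(b, J) = 1 + b/12 (s(b, J) = J/J + b/12 = 1 + b*(1/12) = 1 + b/12)
-37 + C(-3)*((s(1, 3) + 5)*w(0, -5)) = -37 + (-2*(-3))*(((1 + (1/12)*1) + 5)*(-5)²) = -37 + 6*(((1 + 1/12) + 5)*25) = -37 + 6*((13/12 + 5)*25) = -37 + 6*((73/12)*25) = -37 + 6*(1825/12) = -37 + 1825/2 = 1751/2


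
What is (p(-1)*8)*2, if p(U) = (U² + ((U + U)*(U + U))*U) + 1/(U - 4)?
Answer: -256/5 ≈ -51.200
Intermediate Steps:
p(U) = U² + 1/(-4 + U) + 4*U³ (p(U) = (U² + ((2*U)*(2*U))*U) + 1/(-4 + U) = (U² + (4*U²)*U) + 1/(-4 + U) = (U² + 4*U³) + 1/(-4 + U) = U² + 1/(-4 + U) + 4*U³)
(p(-1)*8)*2 = (((1 - 15*(-1)³ - 4*(-1)² + 4*(-1)⁴)/(-4 - 1))*8)*2 = (((1 - 15*(-1) - 4*1 + 4*1)/(-5))*8)*2 = (-(1 + 15 - 4 + 4)/5*8)*2 = (-⅕*16*8)*2 = -16/5*8*2 = -128/5*2 = -256/5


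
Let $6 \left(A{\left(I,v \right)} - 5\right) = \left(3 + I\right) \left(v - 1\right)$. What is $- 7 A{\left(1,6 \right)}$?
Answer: $- \frac{175}{3} \approx -58.333$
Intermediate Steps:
$A{\left(I,v \right)} = 5 + \frac{\left(-1 + v\right) \left(3 + I\right)}{6}$ ($A{\left(I,v \right)} = 5 + \frac{\left(3 + I\right) \left(v - 1\right)}{6} = 5 + \frac{\left(3 + I\right) \left(-1 + v\right)}{6} = 5 + \frac{\left(-1 + v\right) \left(3 + I\right)}{6}$)
$- 7 A{\left(1,6 \right)} = - 7 \left(\frac{9}{2} + \frac{1}{2} \cdot 6 - \frac{1}{6} + \frac{1}{6} \cdot 1 \cdot 6\right) = - 7 \left(\frac{9}{2} + 3 - \frac{1}{6} + 1\right) = \left(-7\right) \frac{25}{3} = - \frac{175}{3}$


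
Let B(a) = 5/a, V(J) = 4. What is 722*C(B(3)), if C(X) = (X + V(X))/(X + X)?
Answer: 6137/5 ≈ 1227.4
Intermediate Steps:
C(X) = (4 + X)/(2*X) (C(X) = (X + 4)/(X + X) = (4 + X)/((2*X)) = (4 + X)*(1/(2*X)) = (4 + X)/(2*X))
722*C(B(3)) = 722*((4 + 5/3)/(2*((5/3)))) = 722*((4 + 5*(⅓))/(2*((5*(⅓))))) = 722*((4 + 5/3)/(2*(5/3))) = 722*((½)*(⅗)*(17/3)) = 722*(17/10) = 6137/5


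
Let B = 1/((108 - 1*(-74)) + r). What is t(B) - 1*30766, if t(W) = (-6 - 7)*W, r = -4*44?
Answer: -184609/6 ≈ -30768.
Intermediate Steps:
r = -176
B = ⅙ (B = 1/((108 - 1*(-74)) - 176) = 1/((108 + 74) - 176) = 1/(182 - 176) = 1/6 = ⅙ ≈ 0.16667)
t(W) = -13*W
t(B) - 1*30766 = -13*⅙ - 1*30766 = -13/6 - 30766 = -184609/6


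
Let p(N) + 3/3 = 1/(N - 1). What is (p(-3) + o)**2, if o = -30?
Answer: 15625/16 ≈ 976.56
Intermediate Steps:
p(N) = -1 + 1/(-1 + N) (p(N) = -1 + 1/(N - 1) = -1 + 1/(-1 + N))
(p(-3) + o)**2 = ((2 - 1*(-3))/(-1 - 3) - 30)**2 = ((2 + 3)/(-4) - 30)**2 = (-1/4*5 - 30)**2 = (-5/4 - 30)**2 = (-125/4)**2 = 15625/16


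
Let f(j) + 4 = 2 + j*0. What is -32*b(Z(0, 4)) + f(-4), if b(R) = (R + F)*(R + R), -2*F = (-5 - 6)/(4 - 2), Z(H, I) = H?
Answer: -2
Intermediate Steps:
f(j) = -2 (f(j) = -4 + (2 + j*0) = -4 + (2 + 0) = -4 + 2 = -2)
F = 11/4 (F = -(-5 - 6)/(2*(4 - 2)) = -(-11)/(2*2) = -½*(-11/2) = 11/4 ≈ 2.7500)
b(R) = 2*R*(11/4 + R) (b(R) = (R + 11/4)*(R + R) = (11/4 + R)*(2*R) = 2*R*(11/4 + R))
-32*b(Z(0, 4)) + f(-4) = -16*0*(11 + 4*0) - 2 = -16*0*(11 + 0) - 2 = -16*0*11 - 2 = -32*0 - 2 = 0 - 2 = -2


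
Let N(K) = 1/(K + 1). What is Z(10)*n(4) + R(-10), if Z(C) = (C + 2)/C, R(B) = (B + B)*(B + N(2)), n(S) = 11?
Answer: 3098/15 ≈ 206.53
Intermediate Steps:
N(K) = 1/(1 + K)
R(B) = 2*B*(⅓ + B) (R(B) = (B + B)*(B + 1/(1 + 2)) = (2*B)*(B + 1/3) = (2*B)*(B + ⅓) = (2*B)*(⅓ + B) = 2*B*(⅓ + B))
Z(C) = (2 + C)/C
Z(10)*n(4) + R(-10) = ((2 + 10)/10)*11 + (⅔)*(-10)*(1 + 3*(-10)) = ((⅒)*12)*11 + (⅔)*(-10)*(1 - 30) = (6/5)*11 + (⅔)*(-10)*(-29) = 66/5 + 580/3 = 3098/15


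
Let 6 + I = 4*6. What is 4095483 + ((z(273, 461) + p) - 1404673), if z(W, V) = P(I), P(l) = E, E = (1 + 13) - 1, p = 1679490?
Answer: 4370313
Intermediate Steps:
I = 18 (I = -6 + 4*6 = -6 + 24 = 18)
E = 13 (E = 14 - 1 = 13)
P(l) = 13
z(W, V) = 13
4095483 + ((z(273, 461) + p) - 1404673) = 4095483 + ((13 + 1679490) - 1404673) = 4095483 + (1679503 - 1404673) = 4095483 + 274830 = 4370313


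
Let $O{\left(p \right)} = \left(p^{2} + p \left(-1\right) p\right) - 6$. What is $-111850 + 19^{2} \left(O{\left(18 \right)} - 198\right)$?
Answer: $-185494$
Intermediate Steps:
$O{\left(p \right)} = -6$ ($O{\left(p \right)} = \left(p^{2} + - p p\right) - 6 = \left(p^{2} - p^{2}\right) - 6 = 0 - 6 = -6$)
$-111850 + 19^{2} \left(O{\left(18 \right)} - 198\right) = -111850 + 19^{2} \left(-6 - 198\right) = -111850 + 361 \left(-204\right) = -111850 - 73644 = -185494$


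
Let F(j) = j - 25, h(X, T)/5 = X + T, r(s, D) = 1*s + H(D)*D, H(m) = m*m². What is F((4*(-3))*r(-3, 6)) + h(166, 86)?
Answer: -14281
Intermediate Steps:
H(m) = m³
r(s, D) = s + D⁴ (r(s, D) = 1*s + D³*D = s + D⁴)
h(X, T) = 5*T + 5*X (h(X, T) = 5*(X + T) = 5*(T + X) = 5*T + 5*X)
F(j) = -25 + j
F((4*(-3))*r(-3, 6)) + h(166, 86) = (-25 + (4*(-3))*(-3 + 6⁴)) + (5*86 + 5*166) = (-25 - 12*(-3 + 1296)) + (430 + 830) = (-25 - 12*1293) + 1260 = (-25 - 15516) + 1260 = -15541 + 1260 = -14281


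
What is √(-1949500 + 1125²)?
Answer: 5*I*√27355 ≈ 826.97*I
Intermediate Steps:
√(-1949500 + 1125²) = √(-1949500 + 1265625) = √(-683875) = 5*I*√27355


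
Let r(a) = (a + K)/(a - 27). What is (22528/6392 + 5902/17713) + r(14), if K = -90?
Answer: 1785345790/183984931 ≈ 9.7038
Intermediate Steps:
r(a) = (-90 + a)/(-27 + a) (r(a) = (a - 90)/(a - 27) = (-90 + a)/(-27 + a))
(22528/6392 + 5902/17713) + r(14) = (22528/6392 + 5902/17713) + (-90 + 14)/(-27 + 14) = (22528*(1/6392) + 5902*(1/17713)) - 76/(-13) = (2816/799 + 5902/17713) - 1/13*(-76) = 54595506/14152687 + 76/13 = 1785345790/183984931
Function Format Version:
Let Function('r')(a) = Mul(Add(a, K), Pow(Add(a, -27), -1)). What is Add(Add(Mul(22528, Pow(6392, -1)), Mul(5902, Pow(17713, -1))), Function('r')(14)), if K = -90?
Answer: Rational(1785345790, 183984931) ≈ 9.7038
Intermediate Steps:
Function('r')(a) = Mul(Pow(Add(-27, a), -1), Add(-90, a)) (Function('r')(a) = Mul(Add(a, -90), Pow(Add(a, -27), -1)) = Mul(Add(-90, a), Pow(Add(-27, a), -1)) = Mul(Pow(Add(-27, a), -1), Add(-90, a)))
Add(Add(Mul(22528, Pow(6392, -1)), Mul(5902, Pow(17713, -1))), Function('r')(14)) = Add(Add(Mul(22528, Pow(6392, -1)), Mul(5902, Pow(17713, -1))), Mul(Pow(Add(-27, 14), -1), Add(-90, 14))) = Add(Add(Mul(22528, Rational(1, 6392)), Mul(5902, Rational(1, 17713))), Mul(Pow(-13, -1), -76)) = Add(Add(Rational(2816, 799), Rational(5902, 17713)), Mul(Rational(-1, 13), -76)) = Add(Rational(54595506, 14152687), Rational(76, 13)) = Rational(1785345790, 183984931)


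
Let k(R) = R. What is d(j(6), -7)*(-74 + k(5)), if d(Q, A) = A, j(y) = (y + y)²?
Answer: 483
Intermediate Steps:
j(y) = 4*y² (j(y) = (2*y)² = 4*y²)
d(j(6), -7)*(-74 + k(5)) = -7*(-74 + 5) = -7*(-69) = 483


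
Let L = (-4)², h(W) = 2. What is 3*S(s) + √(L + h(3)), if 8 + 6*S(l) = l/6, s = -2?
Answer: -25/6 + 3*√2 ≈ 0.075974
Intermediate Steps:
L = 16
S(l) = -4/3 + l/36 (S(l) = -4/3 + (l/6)/6 = -4/3 + l/36)
3*S(s) + √(L + h(3)) = 3*(-4/3 + (1/36)*(-2)) + √(16 + 2) = 3*(-4/3 - 1/18) + √18 = 3*(-25/18) + 3*√2 = -25/6 + 3*√2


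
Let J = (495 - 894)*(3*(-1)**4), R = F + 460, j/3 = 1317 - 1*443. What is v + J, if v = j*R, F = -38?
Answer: 1105287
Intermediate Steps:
j = 2622 (j = 3*(1317 - 1*443) = 3*(1317 - 443) = 3*874 = 2622)
R = 422 (R = -38 + 460 = 422)
J = -1197 ≈ -1197.0
v = 1106484 (v = 2622*422 = 1106484)
v + J = 1106484 - 1197 = 1105287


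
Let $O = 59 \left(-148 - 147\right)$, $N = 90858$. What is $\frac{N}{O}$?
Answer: $- \frac{90858}{17405} \approx -5.2202$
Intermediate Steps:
$O = -17405$ ($O = 59 \left(-295\right) = -17405$)
$\frac{N}{O} = \frac{90858}{-17405} = 90858 \left(- \frac{1}{17405}\right) = - \frac{90858}{17405}$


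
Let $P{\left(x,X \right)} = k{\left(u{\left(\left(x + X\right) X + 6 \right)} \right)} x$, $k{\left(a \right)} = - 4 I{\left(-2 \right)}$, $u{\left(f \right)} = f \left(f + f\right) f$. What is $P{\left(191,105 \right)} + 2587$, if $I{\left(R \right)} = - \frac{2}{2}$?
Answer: $3351$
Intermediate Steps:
$I{\left(R \right)} = -1$ ($I{\left(R \right)} = \left(-2\right) \frac{1}{2} = -1$)
$u{\left(f \right)} = 2 f^{3}$ ($u{\left(f \right)} = f 2 f f = 2 f^{2} f = 2 f^{3}$)
$k{\left(a \right)} = 4$ ($k{\left(a \right)} = \left(-4\right) \left(-1\right) = 4$)
$P{\left(x,X \right)} = 4 x$
$P{\left(191,105 \right)} + 2587 = 4 \cdot 191 + 2587 = 764 + 2587 = 3351$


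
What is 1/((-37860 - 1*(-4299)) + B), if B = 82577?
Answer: 1/49016 ≈ 2.0401e-5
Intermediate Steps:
1/((-37860 - 1*(-4299)) + B) = 1/((-37860 - 1*(-4299)) + 82577) = 1/((-37860 + 4299) + 82577) = 1/(-33561 + 82577) = 1/49016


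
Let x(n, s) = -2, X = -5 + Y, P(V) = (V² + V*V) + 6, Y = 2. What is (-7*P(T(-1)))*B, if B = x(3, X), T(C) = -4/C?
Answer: 532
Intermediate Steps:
P(V) = 6 + 2*V² (P(V) = (V² + V²) + 6 = 2*V² + 6 = 6 + 2*V²)
X = -3 (X = -5 + 2 = -3)
B = -2
(-7*P(T(-1)))*B = -7*(6 + 2*(-4/(-1))²)*(-2) = -7*(6 + 2*(-4*(-1))²)*(-2) = -7*(6 + 2*4²)*(-2) = -7*(6 + 2*16)*(-2) = -7*(6 + 32)*(-2) = -7*38*(-2) = -266*(-2) = 532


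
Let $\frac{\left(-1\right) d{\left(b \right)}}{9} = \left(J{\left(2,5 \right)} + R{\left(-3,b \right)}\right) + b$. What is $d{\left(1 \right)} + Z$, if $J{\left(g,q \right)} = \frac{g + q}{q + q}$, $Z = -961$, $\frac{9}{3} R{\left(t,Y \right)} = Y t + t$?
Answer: $- \frac{9583}{10} \approx -958.3$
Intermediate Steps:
$R{\left(t,Y \right)} = \frac{t}{3} + \frac{Y t}{3}$ ($R{\left(t,Y \right)} = \frac{Y t + t}{3} = \frac{t + Y t}{3} = \frac{t}{3} + \frac{Y t}{3}$)
$J{\left(g,q \right)} = \frac{g + q}{2 q}$
$d{\left(b \right)} = \frac{27}{10}$ ($d{\left(b \right)} = - 9 \left(\left(\frac{2 + 5}{2 \cdot 5} + \frac{1}{3} \left(-3\right) \left(1 + b\right)\right) + b\right) = - 9 \left(\left(\frac{1}{2} \cdot \frac{1}{5} \cdot 7 - \left(1 + b\right)\right) + b\right) = - 9 \left(\left(\frac{7}{10} - \left(1 + b\right)\right) + b\right) = - 9 \left(\left(- \frac{3}{10} - b\right) + b\right) = \left(-9\right) \left(- \frac{3}{10}\right) = \frac{27}{10}$)
$d{\left(1 \right)} + Z = \frac{27}{10} - 961 = - \frac{9583}{10}$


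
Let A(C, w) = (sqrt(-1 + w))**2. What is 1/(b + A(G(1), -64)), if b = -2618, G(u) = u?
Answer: -1/2683 ≈ -0.00037272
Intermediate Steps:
A(C, w) = -1 + w
1/(b + A(G(1), -64)) = 1/(-2618 + (-1 - 64)) = 1/(-2618 - 65) = 1/(-2683) = -1/2683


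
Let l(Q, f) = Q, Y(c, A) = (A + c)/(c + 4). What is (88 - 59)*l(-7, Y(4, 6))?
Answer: -203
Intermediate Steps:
Y(c, A) = (A + c)/(4 + c)
(88 - 59)*l(-7, Y(4, 6)) = (88 - 59)*(-7) = 29*(-7) = -203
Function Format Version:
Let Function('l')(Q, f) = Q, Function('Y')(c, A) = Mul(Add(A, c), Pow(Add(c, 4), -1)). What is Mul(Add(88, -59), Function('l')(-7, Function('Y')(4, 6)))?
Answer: -203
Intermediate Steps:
Function('Y')(c, A) = Mul(Pow(Add(4, c), -1), Add(A, c)) (Function('Y')(c, A) = Mul(Add(A, c), Pow(Add(4, c), -1)) = Mul(Pow(Add(4, c), -1), Add(A, c)))
Mul(Add(88, -59), Function('l')(-7, Function('Y')(4, 6))) = Mul(Add(88, -59), -7) = Mul(29, -7) = -203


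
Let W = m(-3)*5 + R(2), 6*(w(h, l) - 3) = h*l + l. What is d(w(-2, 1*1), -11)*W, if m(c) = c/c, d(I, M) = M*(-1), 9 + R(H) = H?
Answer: -22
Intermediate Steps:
w(h, l) = 3 + l/6 + h*l/6 (w(h, l) = 3 + (h*l + l)/6 = 3 + (l + h*l)/6 = 3 + (l/6 + h*l/6) = 3 + l/6 + h*l/6)
R(H) = -9 + H
d(I, M) = -M
m(c) = 1
W = -2 (W = 1*5 + (-9 + 2) = 5 - 7 = -2)
d(w(-2, 1*1), -11)*W = -1*(-11)*(-2) = 11*(-2) = -22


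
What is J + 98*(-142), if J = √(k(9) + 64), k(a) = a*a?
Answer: -13916 + √145 ≈ -13904.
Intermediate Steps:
k(a) = a²
J = √145 (J = √(9² + 64) = √(81 + 64) = √145 ≈ 12.042)
J + 98*(-142) = √145 + 98*(-142) = √145 - 13916 = -13916 + √145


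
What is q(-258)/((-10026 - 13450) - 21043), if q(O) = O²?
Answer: -66564/44519 ≈ -1.4952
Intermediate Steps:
q(-258)/((-10026 - 13450) - 21043) = (-258)²/((-10026 - 13450) - 21043) = 66564/(-23476 - 21043) = 66564/(-44519) = 66564*(-1/44519) = -66564/44519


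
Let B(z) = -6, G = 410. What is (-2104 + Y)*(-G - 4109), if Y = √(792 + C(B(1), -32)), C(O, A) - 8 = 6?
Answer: 9507976 - 4519*√806 ≈ 9.3797e+6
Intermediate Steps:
C(O, A) = 14 (C(O, A) = 8 + 6 = 14)
Y = √806 (Y = √(792 + 14) = √806 ≈ 28.390)
(-2104 + Y)*(-G - 4109) = (-2104 + √806)*(-1*410 - 4109) = (-2104 + √806)*(-410 - 4109) = (-2104 + √806)*(-4519) = 9507976 - 4519*√806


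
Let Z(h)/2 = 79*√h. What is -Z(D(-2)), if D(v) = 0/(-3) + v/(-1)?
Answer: -158*√2 ≈ -223.45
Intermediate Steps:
D(v) = -v (D(v) = 0*(-⅓) + v*(-1) = 0 - v = -v)
Z(h) = 158*√h (Z(h) = 2*(79*√h) = 158*√h)
-Z(D(-2)) = -158*√(-1*(-2)) = -158*√2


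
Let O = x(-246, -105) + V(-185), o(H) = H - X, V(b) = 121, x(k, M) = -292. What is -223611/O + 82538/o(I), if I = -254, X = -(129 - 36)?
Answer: 383989/483 ≈ 795.01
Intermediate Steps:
X = -93 (X = -1*93 = -93)
o(H) = 93 + H (o(H) = H - 1*(-93) = H + 93 = 93 + H)
O = -171 (O = -292 + 121 = -171)
-223611/O + 82538/o(I) = -223611/(-171) + 82538/(93 - 254) = -223611*(-1/171) + 82538/(-161) = 3923/3 + 82538*(-1/161) = 3923/3 - 82538/161 = 383989/483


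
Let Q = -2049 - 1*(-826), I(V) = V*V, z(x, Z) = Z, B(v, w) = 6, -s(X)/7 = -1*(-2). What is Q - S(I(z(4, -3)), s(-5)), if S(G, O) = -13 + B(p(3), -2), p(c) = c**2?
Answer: -1216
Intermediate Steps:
s(X) = -14 (s(X) = -(-7)*(-2) = -7*2 = -14)
I(V) = V**2
S(G, O) = -7 (S(G, O) = -13 + 6 = -7)
Q = -1223 (Q = -2049 + 826 = -1223)
Q - S(I(z(4, -3)), s(-5)) = -1223 - 1*(-7) = -1223 + 7 = -1216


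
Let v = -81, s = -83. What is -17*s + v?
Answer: 1330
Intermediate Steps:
-17*s + v = -17*(-83) - 81 = 1411 - 81 = 1330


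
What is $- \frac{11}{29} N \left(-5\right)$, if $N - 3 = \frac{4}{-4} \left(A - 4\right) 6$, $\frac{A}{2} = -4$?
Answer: $\frac{4125}{29} \approx 142.24$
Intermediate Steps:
$A = -8$ ($A = 2 \left(-4\right) = -8$)
$N = 75$ ($N = 3 + \frac{4}{-4} \left(-8 - 4\right) 6 = 3 + 4 \left(- \frac{1}{4}\right) \left(-8 - 4\right) 6 = 3 + \left(-1\right) \left(-12\right) 6 = 3 + 12 \cdot 6 = 3 + 72 = 75$)
$- \frac{11}{29} N \left(-5\right) = - \frac{11}{29} \cdot 75 \left(-5\right) = \left(-11\right) \frac{1}{29} \cdot 75 \left(-5\right) = \left(- \frac{11}{29}\right) 75 \left(-5\right) = \left(- \frac{825}{29}\right) \left(-5\right) = \frac{4125}{29}$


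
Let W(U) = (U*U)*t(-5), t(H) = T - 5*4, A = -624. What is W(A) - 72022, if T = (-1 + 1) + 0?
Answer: -7859542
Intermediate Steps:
T = 0 (T = 0 + 0 = 0)
t(H) = -20 (t(H) = 0 - 5*4 = 0 - 20 = -20)
W(U) = -20*U² (W(U) = (U*U)*(-20) = U²*(-20) = -20*U²)
W(A) - 72022 = -20*(-624)² - 72022 = -20*389376 - 72022 = -7787520 - 72022 = -7859542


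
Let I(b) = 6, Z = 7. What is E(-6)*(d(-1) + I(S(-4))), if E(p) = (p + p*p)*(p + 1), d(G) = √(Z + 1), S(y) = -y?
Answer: -900 - 300*√2 ≈ -1324.3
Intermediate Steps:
d(G) = 2*√2 (d(G) = √(7 + 1) = √8 = 2*√2)
E(p) = (1 + p)*(p + p²) (E(p) = (p + p²)*(1 + p) = (1 + p)*(p + p²))
E(-6)*(d(-1) + I(S(-4))) = (-6*(1 + (-6)² + 2*(-6)))*(2*√2 + 6) = (-6*(1 + 36 - 12))*(6 + 2*√2) = (-6*25)*(6 + 2*√2) = -150*(6 + 2*√2) = -900 - 300*√2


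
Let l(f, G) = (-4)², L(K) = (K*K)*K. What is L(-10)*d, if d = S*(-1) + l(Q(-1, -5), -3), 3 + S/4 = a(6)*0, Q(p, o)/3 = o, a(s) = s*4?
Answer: -28000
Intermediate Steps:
a(s) = 4*s
Q(p, o) = 3*o
L(K) = K³ (L(K) = K²*K = K³)
S = -12 (S = -12 + 4*((4*6)*0) = -12 + 4*(24*0) = -12 + 4*0 = -12 + 0 = -12)
l(f, G) = 16
d = 28 (d = -12*(-1) + 16 = 12 + 16 = 28)
L(-10)*d = (-10)³*28 = -1000*28 = -28000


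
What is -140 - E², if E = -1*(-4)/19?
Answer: -50556/361 ≈ -140.04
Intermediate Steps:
E = 4/19 (E = 4*(1/19) = 4/19 ≈ 0.21053)
-140 - E² = -140 - (4/19)² = -140 - 1*16/361 = -140 - 16/361 = -50556/361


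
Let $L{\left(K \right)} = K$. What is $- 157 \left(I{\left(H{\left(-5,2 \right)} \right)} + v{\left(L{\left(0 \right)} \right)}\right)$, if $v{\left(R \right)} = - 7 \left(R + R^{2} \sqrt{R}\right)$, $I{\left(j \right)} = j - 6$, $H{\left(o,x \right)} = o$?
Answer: $1727$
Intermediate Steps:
$I{\left(j \right)} = -6 + j$ ($I{\left(j \right)} = j - 6 = -6 + j$)
$v{\left(R \right)} = - 7 R - 7 R^{\frac{5}{2}}$ ($v{\left(R \right)} = - 7 \left(R + R^{\frac{5}{2}}\right) = - 7 R - 7 R^{\frac{5}{2}}$)
$- 157 \left(I{\left(H{\left(-5,2 \right)} \right)} + v{\left(L{\left(0 \right)} \right)}\right) = - 157 \left(\left(-6 - 5\right) - 7 \cdot 0^{\frac{5}{2}}\right) = - 157 \left(-11 + \left(0 - 0\right)\right) = - 157 \left(-11 + \left(0 + 0\right)\right) = - 157 \left(-11 + 0\right) = \left(-157\right) \left(-11\right) = 1727$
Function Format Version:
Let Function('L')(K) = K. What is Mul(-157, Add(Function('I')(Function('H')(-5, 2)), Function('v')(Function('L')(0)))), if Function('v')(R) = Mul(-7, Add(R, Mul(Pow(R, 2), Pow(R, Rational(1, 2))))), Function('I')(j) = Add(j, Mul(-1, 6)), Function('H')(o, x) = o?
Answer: 1727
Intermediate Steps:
Function('I')(j) = Add(-6, j) (Function('I')(j) = Add(j, -6) = Add(-6, j))
Function('v')(R) = Add(Mul(-7, R), Mul(-7, Pow(R, Rational(5, 2)))) (Function('v')(R) = Mul(-7, Add(R, Pow(R, Rational(5, 2)))) = Add(Mul(-7, R), Mul(-7, Pow(R, Rational(5, 2)))))
Mul(-157, Add(Function('I')(Function('H')(-5, 2)), Function('v')(Function('L')(0)))) = Mul(-157, Add(Add(-6, -5), Add(Mul(-7, 0), Mul(-7, Pow(0, Rational(5, 2)))))) = Mul(-157, Add(-11, Add(0, Mul(-7, 0)))) = Mul(-157, Add(-11, Add(0, 0))) = Mul(-157, Add(-11, 0)) = Mul(-157, -11) = 1727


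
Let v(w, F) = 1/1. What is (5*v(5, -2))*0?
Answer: 0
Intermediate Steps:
v(w, F) = 1
(5*v(5, -2))*0 = (5*1)*0 = 5*0 = 0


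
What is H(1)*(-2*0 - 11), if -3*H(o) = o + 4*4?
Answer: 187/3 ≈ 62.333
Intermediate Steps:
H(o) = -16/3 - o/3 (H(o) = -(o + 4*4)/3 = -(o + 16)/3 = -(16 + o)/3 = -16/3 - o/3)
H(1)*(-2*0 - 11) = (-16/3 - 1/3*1)*(-2*0 - 11) = (-16/3 - 1/3)*(0 - 11) = -17/3*(-11) = 187/3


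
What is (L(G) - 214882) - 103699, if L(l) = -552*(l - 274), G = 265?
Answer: -313613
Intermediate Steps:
L(l) = 151248 - 552*l (L(l) = -552*(-274 + l) = 151248 - 552*l)
(L(G) - 214882) - 103699 = ((151248 - 552*265) - 214882) - 103699 = ((151248 - 146280) - 214882) - 103699 = (4968 - 214882) - 103699 = -209914 - 103699 = -313613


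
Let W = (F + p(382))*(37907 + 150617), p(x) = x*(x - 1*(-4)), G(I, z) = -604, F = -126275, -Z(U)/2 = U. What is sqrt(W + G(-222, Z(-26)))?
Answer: 4*sqrt(249523259) ≈ 63185.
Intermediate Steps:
Z(U) = -2*U
p(x) = x*(4 + x) (p(x) = x*(x + 4) = x*(4 + x))
W = 3992372748 (W = (-126275 + 382*(4 + 382))*(37907 + 150617) = (-126275 + 382*386)*188524 = (-126275 + 147452)*188524 = 21177*188524 = 3992372748)
sqrt(W + G(-222, Z(-26))) = sqrt(3992372748 - 604) = sqrt(3992372144) = 4*sqrt(249523259)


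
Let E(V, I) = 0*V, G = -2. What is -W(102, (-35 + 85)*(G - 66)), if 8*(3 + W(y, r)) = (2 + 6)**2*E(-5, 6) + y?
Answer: -39/4 ≈ -9.7500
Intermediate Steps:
E(V, I) = 0
W(y, r) = -3 + y/8 (W(y, r) = -3 + ((2 + 6)**2*0 + y)/8 = -3 + (8**2*0 + y)/8 = -3 + (64*0 + y)/8 = -3 + (0 + y)/8 = -3 + y/8)
-W(102, (-35 + 85)*(G - 66)) = -(-3 + (1/8)*102) = -(-3 + 51/4) = -1*39/4 = -39/4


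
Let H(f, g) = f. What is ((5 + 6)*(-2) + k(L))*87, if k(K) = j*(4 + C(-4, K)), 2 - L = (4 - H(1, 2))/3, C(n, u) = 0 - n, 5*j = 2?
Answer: -8178/5 ≈ -1635.6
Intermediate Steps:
j = 2/5 (j = (1/5)*2 = 2/5 ≈ 0.40000)
C(n, u) = -n
L = 1 (L = 2 - (4 - 1*1)/3 = 2 - (4 - 1)/3 = 2 - 3/3 = 2 - 1*1 = 2 - 1 = 1)
k(K) = 16/5 (k(K) = 2*(4 - 1*(-4))/5 = 2*(4 + 4)/5 = (2/5)*8 = 16/5)
((5 + 6)*(-2) + k(L))*87 = ((5 + 6)*(-2) + 16/5)*87 = (11*(-2) + 16/5)*87 = (-22 + 16/5)*87 = -94/5*87 = -8178/5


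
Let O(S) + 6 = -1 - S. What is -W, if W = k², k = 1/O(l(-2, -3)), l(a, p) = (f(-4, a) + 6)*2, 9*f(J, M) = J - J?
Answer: -1/361 ≈ -0.0027701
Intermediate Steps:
f(J, M) = 0 (f(J, M) = (J - J)/9 = (⅑)*0 = 0)
l(a, p) = 12 (l(a, p) = (0 + 6)*2 = 6*2 = 12)
O(S) = -7 - S (O(S) = -6 + (-1 - S) = -7 - S)
k = -1/19 (k = 1/(-7 - 1*12) = 1/(-7 - 12) = 1/(-19) = -1/19 ≈ -0.052632)
W = 1/361 (W = (-1/19)² = 1/361 ≈ 0.0027701)
-W = -1*1/361 = -1/361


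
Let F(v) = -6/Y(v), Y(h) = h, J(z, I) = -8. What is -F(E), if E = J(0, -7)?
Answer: -3/4 ≈ -0.75000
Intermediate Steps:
E = -8
F(v) = -6/v
-F(E) = -(-6)/(-8) = -(-6)*(-1)/8 = -1*3/4 = -3/4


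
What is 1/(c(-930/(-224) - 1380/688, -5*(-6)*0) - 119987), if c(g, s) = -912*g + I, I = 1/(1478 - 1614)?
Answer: -40936/4991905053 ≈ -8.2005e-6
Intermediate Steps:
I = -1/136 (I = 1/(-136) = -1/136 ≈ -0.0073529)
c(g, s) = -1/136 - 912*g (c(g, s) = -912*g - 1/136 = -1/136 - 912*g)
1/(c(-930/(-224) - 1380/688, -5*(-6)*0) - 119987) = 1/((-1/136 - 912*(-930/(-224) - 1380/688)) - 119987) = 1/((-1/136 - 912*(-930*(-1/224) - 1380*1/688)) - 119987) = 1/((-1/136 - 912*(465/112 - 345/172)) - 119987) = 1/((-1/136 - 912*10335/4816) - 119987) = 1/((-1/136 - 589095/301) - 119987) = 1/(-80117221/40936 - 119987) = 1/(-4991905053/40936) = -40936/4991905053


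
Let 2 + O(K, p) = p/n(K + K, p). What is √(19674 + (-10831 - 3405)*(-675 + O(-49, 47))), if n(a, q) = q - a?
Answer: 3*√22550087090/145 ≈ 3106.9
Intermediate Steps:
O(K, p) = -2 + p/(p - 2*K) (O(K, p) = -2 + p/(p - (K + K)) = -2 + p/(p - 2*K))
√(19674 + (-10831 - 3405)*(-675 + O(-49, 47))) = √(19674 + (-10831 - 3405)*(-675 + (47 - 4*(-49))/(-1*47 + 2*(-49)))) = √(19674 - 14236*(-675 + (47 + 196)/(-47 - 98))) = √(19674 - 14236*(-675 + 243/(-145))) = √(19674 - 14236*(-675 - 1/145*243)) = √(19674 - 14236*(-675 - 243/145)) = √(19674 - 14236*(-98118/145)) = √(19674 + 1396807848/145) = √(1399660578/145) = 3*√22550087090/145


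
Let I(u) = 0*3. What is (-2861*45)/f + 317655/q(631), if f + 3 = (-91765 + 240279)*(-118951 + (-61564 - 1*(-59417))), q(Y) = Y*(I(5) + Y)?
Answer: 126955477917746/159129453283075 ≈ 0.79781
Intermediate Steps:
I(u) = 0
q(Y) = Y**2 (q(Y) = Y*(0 + Y) = Y*Y = Y**2)
f = -17984748375 (f = -3 + (-91765 + 240279)*(-118951 + (-61564 - 1*(-59417))) = -3 + 148514*(-118951 + (-61564 + 59417)) = -3 + 148514*(-118951 - 2147) = -3 + 148514*(-121098) = -3 - 17984748372 = -17984748375)
(-2861*45)/f + 317655/q(631) = -2861*45/(-17984748375) + 317655/(631**2) = -128745*(-1/17984748375) + 317655/398161 = 2861/399661075 + 317655*(1/398161) = 2861/399661075 + 317655/398161 = 126955477917746/159129453283075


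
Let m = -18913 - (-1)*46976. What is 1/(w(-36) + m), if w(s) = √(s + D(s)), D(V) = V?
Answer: 28063/787532041 - 6*I*√2/787532041 ≈ 3.5634e-5 - 1.0775e-8*I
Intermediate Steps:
w(s) = √2*√s (w(s) = √(s + s) = √(2*s) = √2*√s)
m = 28063 (m = -18913 - 1*(-46976) = -18913 + 46976 = 28063)
1/(w(-36) + m) = 1/(√2*√(-36) + 28063) = 1/(√2*(6*I) + 28063) = 1/(6*I*√2 + 28063) = 1/(28063 + 6*I*√2)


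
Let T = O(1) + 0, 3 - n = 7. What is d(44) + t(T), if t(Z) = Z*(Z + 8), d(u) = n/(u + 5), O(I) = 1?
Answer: 437/49 ≈ 8.9184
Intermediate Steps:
n = -4 (n = 3 - 1*7 = 3 - 7 = -4)
d(u) = -4/(5 + u) (d(u) = -4/(u + 5) = -4/(5 + u))
T = 1 (T = 1 + 0 = 1)
t(Z) = Z*(8 + Z)
d(44) + t(T) = -4/(5 + 44) + 1*(8 + 1) = -4/49 + 1*9 = -4*1/49 + 9 = -4/49 + 9 = 437/49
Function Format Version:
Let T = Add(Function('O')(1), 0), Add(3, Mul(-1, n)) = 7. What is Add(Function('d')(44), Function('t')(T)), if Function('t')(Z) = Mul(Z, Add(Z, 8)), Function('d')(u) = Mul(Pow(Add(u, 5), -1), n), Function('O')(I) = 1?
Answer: Rational(437, 49) ≈ 8.9184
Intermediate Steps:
n = -4 (n = Add(3, Mul(-1, 7)) = Add(3, -7) = -4)
Function('d')(u) = Mul(-4, Pow(Add(5, u), -1)) (Function('d')(u) = Mul(Pow(Add(u, 5), -1), -4) = Mul(Pow(Add(5, u), -1), -4) = Mul(-4, Pow(Add(5, u), -1)))
T = 1 (T = Add(1, 0) = 1)
Function('t')(Z) = Mul(Z, Add(8, Z))
Add(Function('d')(44), Function('t')(T)) = Add(Mul(-4, Pow(Add(5, 44), -1)), Mul(1, Add(8, 1))) = Add(Mul(-4, Pow(49, -1)), Mul(1, 9)) = Add(Mul(-4, Rational(1, 49)), 9) = Add(Rational(-4, 49), 9) = Rational(437, 49)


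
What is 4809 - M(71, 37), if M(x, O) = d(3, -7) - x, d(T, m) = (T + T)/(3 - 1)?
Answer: 4877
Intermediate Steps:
d(T, m) = T (d(T, m) = (2*T)/2 = (2*T)*(½) = T)
M(x, O) = 3 - x
4809 - M(71, 37) = 4809 - (3 - 1*71) = 4809 - (3 - 71) = 4809 - 1*(-68) = 4809 + 68 = 4877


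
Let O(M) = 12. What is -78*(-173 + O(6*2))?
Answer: 12558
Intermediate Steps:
-78*(-173 + O(6*2)) = -78*(-173 + 12) = -78*(-161) = 12558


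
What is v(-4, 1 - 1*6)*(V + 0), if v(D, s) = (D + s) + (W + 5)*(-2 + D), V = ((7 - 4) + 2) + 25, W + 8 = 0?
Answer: 270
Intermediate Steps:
W = -8 (W = -8 + 0 = -8)
V = 30 (V = (3 + 2) + 25 = 5 + 25 = 30)
v(D, s) = 6 + s - 2*D (v(D, s) = (D + s) + (-8 + 5)*(-2 + D) = (D + s) - 3*(-2 + D) = (D + s) + (6 - 3*D) = 6 + s - 2*D)
v(-4, 1 - 1*6)*(V + 0) = (6 + (1 - 1*6) - 2*(-4))*(30 + 0) = (6 + (1 - 6) + 8)*30 = (6 - 5 + 8)*30 = 9*30 = 270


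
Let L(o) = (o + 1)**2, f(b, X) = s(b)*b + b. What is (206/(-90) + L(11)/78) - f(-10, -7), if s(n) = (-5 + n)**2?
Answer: 1321841/585 ≈ 2259.6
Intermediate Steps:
f(b, X) = b + b*(-5 + b)**2 (f(b, X) = (-5 + b)**2*b + b = b*(-5 + b)**2 + b = b + b*(-5 + b)**2)
L(o) = (1 + o)**2
(206/(-90) + L(11)/78) - f(-10, -7) = (206/(-90) + (1 + 11)**2/78) - (-10)*(1 + (-5 - 10)**2) = (206*(-1/90) + 12**2*(1/78)) - (-10)*(1 + (-15)**2) = (-103/45 + 144*(1/78)) - (-10)*(1 + 225) = (-103/45 + 24/13) - (-10)*226 = -259/585 - 1*(-2260) = -259/585 + 2260 = 1321841/585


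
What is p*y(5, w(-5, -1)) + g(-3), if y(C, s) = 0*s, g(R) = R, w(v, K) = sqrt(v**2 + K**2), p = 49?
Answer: -3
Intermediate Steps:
w(v, K) = sqrt(K**2 + v**2)
y(C, s) = 0
p*y(5, w(-5, -1)) + g(-3) = 49*0 - 3 = 0 - 3 = -3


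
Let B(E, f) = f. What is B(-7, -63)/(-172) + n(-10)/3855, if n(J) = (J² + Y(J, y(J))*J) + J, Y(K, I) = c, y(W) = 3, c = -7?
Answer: 54077/132612 ≈ 0.40778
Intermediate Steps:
Y(K, I) = -7
n(J) = J² - 6*J (n(J) = (J² - 7*J) + J = J² - 6*J)
B(-7, -63)/(-172) + n(-10)/3855 = -63/(-172) - 10*(-6 - 10)/3855 = -63*(-1/172) - 10*(-16)*(1/3855) = 63/172 + 160*(1/3855) = 63/172 + 32/771 = 54077/132612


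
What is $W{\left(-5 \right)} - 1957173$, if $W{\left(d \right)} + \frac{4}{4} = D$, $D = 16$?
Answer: $-1957158$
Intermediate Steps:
$W{\left(d \right)} = 15$ ($W{\left(d \right)} = -1 + 16 = 15$)
$W{\left(-5 \right)} - 1957173 = 15 - 1957173 = -1957158$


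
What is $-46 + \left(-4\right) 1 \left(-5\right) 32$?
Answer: $594$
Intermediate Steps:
$-46 + \left(-4\right) 1 \left(-5\right) 32 = -46 + \left(-4\right) \left(-5\right) 32 = -46 + 20 \cdot 32 = -46 + 640 = 594$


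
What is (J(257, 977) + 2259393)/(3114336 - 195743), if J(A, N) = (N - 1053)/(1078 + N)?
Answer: 4643052539/5997708615 ≈ 0.77414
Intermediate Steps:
J(A, N) = (-1053 + N)/(1078 + N)
(J(257, 977) + 2259393)/(3114336 - 195743) = ((-1053 + 977)/(1078 + 977) + 2259393)/(3114336 - 195743) = (-76/2055 + 2259393)/2918593 = ((1/2055)*(-76) + 2259393)*(1/2918593) = (-76/2055 + 2259393)*(1/2918593) = (4643052539/2055)*(1/2918593) = 4643052539/5997708615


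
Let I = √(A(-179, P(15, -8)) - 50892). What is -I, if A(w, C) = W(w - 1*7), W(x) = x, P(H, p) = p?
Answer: -I*√51078 ≈ -226.0*I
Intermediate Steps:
A(w, C) = -7 + w (A(w, C) = w - 1*7 = w - 7 = -7 + w)
I = I*√51078 (I = √((-7 - 179) - 50892) = √(-186 - 50892) = √(-51078) = I*√51078 ≈ 226.0*I)
-I = -I*√51078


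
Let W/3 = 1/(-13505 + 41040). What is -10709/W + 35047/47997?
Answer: -4717662132638/47997 ≈ -9.8291e+7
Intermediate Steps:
W = 3/27535 (W = 3/(-13505 + 41040) = 3/27535 ≈ 0.00010895)
-10709/W + 35047/47997 = -10709/3/27535 + 35047/47997 = -10709*27535/3 + 35047*(1/47997) = -294872315/3 + 35047/47997 = -4717662132638/47997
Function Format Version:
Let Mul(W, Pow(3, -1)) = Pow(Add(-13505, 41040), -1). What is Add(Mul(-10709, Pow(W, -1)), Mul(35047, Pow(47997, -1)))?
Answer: Rational(-4717662132638, 47997) ≈ -9.8291e+7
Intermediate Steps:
W = Rational(3, 27535) (W = Mul(3, Pow(Add(-13505, 41040), -1)) = Mul(3, Pow(27535, -1)) = Mul(3, Rational(1, 27535)) = Rational(3, 27535) ≈ 0.00010895)
Add(Mul(-10709, Pow(W, -1)), Mul(35047, Pow(47997, -1))) = Add(Mul(-10709, Pow(Rational(3, 27535), -1)), Mul(35047, Pow(47997, -1))) = Add(Mul(-10709, Rational(27535, 3)), Mul(35047, Rational(1, 47997))) = Add(Rational(-294872315, 3), Rational(35047, 47997)) = Rational(-4717662132638, 47997)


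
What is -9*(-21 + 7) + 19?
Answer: 145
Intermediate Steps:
-9*(-21 + 7) + 19 = -9*(-14) + 19 = 126 + 19 = 145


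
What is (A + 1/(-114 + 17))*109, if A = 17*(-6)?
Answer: -1078555/97 ≈ -11119.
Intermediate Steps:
A = -102
(A + 1/(-114 + 17))*109 = (-102 + 1/(-114 + 17))*109 = (-102 + 1/(-97))*109 = (-102 - 1/97)*109 = -9895/97*109 = -1078555/97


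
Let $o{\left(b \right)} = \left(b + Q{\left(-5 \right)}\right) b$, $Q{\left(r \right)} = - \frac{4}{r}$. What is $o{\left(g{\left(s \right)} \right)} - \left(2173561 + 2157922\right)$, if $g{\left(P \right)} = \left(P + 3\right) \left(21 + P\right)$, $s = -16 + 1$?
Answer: $- \frac{21631783}{5} \approx -4.3264 \cdot 10^{6}$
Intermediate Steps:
$s = -15$
$g{\left(P \right)} = \left(3 + P\right) \left(21 + P\right)$
$o{\left(b \right)} = b \left(\frac{4}{5} + b\right)$ ($o{\left(b \right)} = \left(b - \frac{4}{-5}\right) b = \left(b - - \frac{4}{5}\right) b = \left(b + \frac{4}{5}\right) b = \left(\frac{4}{5} + b\right) b = b \left(\frac{4}{5} + b\right)$)
$o{\left(g{\left(s \right)} \right)} - \left(2173561 + 2157922\right) = \frac{\left(63 + \left(-15\right)^{2} + 24 \left(-15\right)\right) \left(4 + 5 \left(63 + \left(-15\right)^{2} + 24 \left(-15\right)\right)\right)}{5} - \left(2173561 + 2157922\right) = \frac{\left(63 + 225 - 360\right) \left(4 + 5 \left(63 + 225 - 360\right)\right)}{5} - 4331483 = \frac{1}{5} \left(-72\right) \left(4 + 5 \left(-72\right)\right) - 4331483 = \frac{1}{5} \left(-72\right) \left(4 - 360\right) - 4331483 = \frac{1}{5} \left(-72\right) \left(-356\right) - 4331483 = \frac{25632}{5} - 4331483 = - \frac{21631783}{5}$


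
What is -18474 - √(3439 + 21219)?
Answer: -18474 - √24658 ≈ -18631.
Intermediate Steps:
-18474 - √(3439 + 21219) = -18474 - √24658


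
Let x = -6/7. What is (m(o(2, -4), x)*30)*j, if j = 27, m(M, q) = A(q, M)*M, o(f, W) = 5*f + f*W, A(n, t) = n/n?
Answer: 1620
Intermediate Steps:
A(n, t) = 1
o(f, W) = 5*f + W*f
x = -6/7 (x = -6*⅐ = -6/7 ≈ -0.85714)
m(M, q) = M (m(M, q) = 1*M = M)
(m(o(2, -4), x)*30)*j = ((2*(5 - 4))*30)*27 = ((2*1)*30)*27 = (2*30)*27 = 60*27 = 1620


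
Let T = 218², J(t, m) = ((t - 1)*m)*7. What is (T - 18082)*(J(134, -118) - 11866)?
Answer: -3583798008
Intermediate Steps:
J(t, m) = 7*m*(-1 + t) (J(t, m) = ((-1 + t)*m)*7 = (m*(-1 + t))*7 = 7*m*(-1 + t))
T = 47524
(T - 18082)*(J(134, -118) - 11866) = (47524 - 18082)*(7*(-118)*(-1 + 134) - 11866) = 29442*(7*(-118)*133 - 11866) = 29442*(-109858 - 11866) = 29442*(-121724) = -3583798008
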